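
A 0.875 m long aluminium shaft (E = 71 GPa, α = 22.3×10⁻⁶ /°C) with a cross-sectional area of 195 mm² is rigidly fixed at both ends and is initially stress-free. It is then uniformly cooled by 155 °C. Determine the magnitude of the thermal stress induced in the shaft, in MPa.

σ ≈ 245 MPa (tensile)

The supports are rigid, so the total axial strain is zero. The restrained thermal strain is ε = αΔT = 22.3×10⁻⁶ × 155 = 3456.5×10⁻⁶.
σ = EαΔT = 71×10³ × 22.3×10⁻⁶ × 155 = 245.4 MPa (tensile; the shaft is trying to contract).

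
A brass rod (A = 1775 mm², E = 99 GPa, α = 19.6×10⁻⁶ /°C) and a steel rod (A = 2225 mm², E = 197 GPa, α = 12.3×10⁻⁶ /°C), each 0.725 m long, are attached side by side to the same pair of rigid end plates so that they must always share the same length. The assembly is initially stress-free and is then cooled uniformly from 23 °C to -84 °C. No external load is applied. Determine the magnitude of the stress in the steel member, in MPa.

σ ≈ 44 MPa (compressive)

Equilibrium of a rigid end plate with no external load gives equal and opposite internal forces ±P in the two members. Since α_{brass} > α_{steel}, cooling drives the brass into tension and the steel into compression.
Compatibility of the two members (thermal + elastic change equal): (α₁ − α₂)ΔT = P·[1/(A₁E₁) + 1/(A₂E₂)].
|α₁ − α₂|·ΔT = 7.3×10⁻⁶ × 107 = 0.0007811.
1/(A₁E₁) + 1/(A₂E₂) = 1/(1775×99×10³) + 1/(2225×197×10³) = 7.972×10⁻⁹ N⁻¹.
So P = 0.0007811 / 7.972×10⁻⁹ = 97.98 kN.
σ_{steel} = P/A₂ = 97980/2225 = 44.04 MPa, compressive.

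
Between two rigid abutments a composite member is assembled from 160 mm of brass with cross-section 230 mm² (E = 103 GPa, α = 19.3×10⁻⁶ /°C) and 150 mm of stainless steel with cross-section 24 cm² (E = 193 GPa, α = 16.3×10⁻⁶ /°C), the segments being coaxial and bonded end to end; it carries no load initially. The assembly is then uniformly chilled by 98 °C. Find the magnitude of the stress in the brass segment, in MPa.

σ ≈ 333 MPa (tensile)

If the supports were absent, the total length change would be Σ αᵢΔT Lᵢ = 19.3×10⁻⁶×98×160 + 16.3×10⁻⁶×98×150 = 0.5422 mm.
Since the ends are fixed, an axial force P builds up, equal in every segment, with P · Σ Lᵢ/(AᵢEᵢ) = δ_free.
The series flexibility is Σ Lᵢ/(AᵢEᵢ) = 160/(230×103×10³) + 150/(2400×193×10³) = 7.078×10⁻⁶ mm/N.
P = 0.5422 / 7.078×10⁻⁶ = 76610 N = 76.61 kN, tensile.
σ_{brass} = P / A = 76610 / 230 = 333.1 MPa.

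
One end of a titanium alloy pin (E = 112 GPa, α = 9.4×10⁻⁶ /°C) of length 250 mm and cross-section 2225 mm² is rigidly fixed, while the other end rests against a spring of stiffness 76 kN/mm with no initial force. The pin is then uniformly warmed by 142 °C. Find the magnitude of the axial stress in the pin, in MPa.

σ ≈ 10.6 MPa (compressive)

The unrestrained thermal change is αΔT L = 9.4×10⁻⁶ × 142 × 250 = 0.3337 mm.
Let P be the compressive force at the spring. The pin shortens elastically by PL/(AE) and the spring compresses by P/k; together these equal δ_free.
P [ L/(AE) + 1/k ] = δ_free → P [ 250/(2225×112×10³) + 1/(76×10³) ] = 0.3337.
P = 0.3337 / 1.416×10⁻⁵ = 23560 N.
σ = P/A = 23560/2225 = 10.59 MPa.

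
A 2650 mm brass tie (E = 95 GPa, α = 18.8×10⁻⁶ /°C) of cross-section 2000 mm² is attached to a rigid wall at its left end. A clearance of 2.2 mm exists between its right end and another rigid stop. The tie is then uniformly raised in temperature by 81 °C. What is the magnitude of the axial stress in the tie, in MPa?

σ ≈ 65.8 MPa (compressive)

Free thermal elongation = αΔT L = 18.8×10⁻⁶ × 81 × 2650 = 4.035 mm.
The gap closes (δ_free > 2.2 mm) and the wall then resists a further 4.035 − 2.2 = 1.835 mm of expansion.
That suppressed elongation corresponds to σ = E·Δ/L = 95×10³ × 1.835/2650 = 65.8 MPa.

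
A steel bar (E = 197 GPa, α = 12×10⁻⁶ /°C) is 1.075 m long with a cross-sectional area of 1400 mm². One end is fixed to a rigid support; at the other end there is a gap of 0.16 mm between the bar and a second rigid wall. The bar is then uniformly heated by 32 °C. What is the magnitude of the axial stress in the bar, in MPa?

Unrestrained expansion: δ_free = αΔT L = 12×10⁻⁶ × 32 × 1075 = 0.4128 mm.
After closing the 0.16 mm clearance, 0.4128 − 0.16 = 0.2528 mm of expansion remains to be suppressed by the wall.
That suppressed elongation corresponds to σ = E·Δ/L = 197×10³ × 0.2528/1075 = 46.33 MPa.

σ ≈ 46.3 MPa (compressive)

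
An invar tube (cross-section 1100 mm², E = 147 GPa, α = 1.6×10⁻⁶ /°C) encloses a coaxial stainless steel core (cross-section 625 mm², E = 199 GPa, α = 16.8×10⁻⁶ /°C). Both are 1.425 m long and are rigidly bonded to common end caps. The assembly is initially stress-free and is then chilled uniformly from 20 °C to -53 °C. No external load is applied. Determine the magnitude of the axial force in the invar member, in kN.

P ≈ 78 kN (compressive in the invar)

Both members must finish at the same length. With the larger α, the stainless steel tends to over-contract; the plates restrain it, putting the stainless steel in tension and the invar in compression. With no external load the two internal forces are equal and opposite, magnitude P.
Equating the net (thermal + elastic) strains gives |α₁ − α₂|·ΔT = P·[1/(A₁E₁) + 1/(A₂E₂)].
|α₁ − α₂|·ΔT = 15.2×10⁻⁶ × 73 = 0.00111.
1/(A₁E₁) + 1/(A₂E₂) = 1/(1100×147×10³) + 1/(625×199×10³) = 1.422×10⁻⁸ N⁻¹.
So P = 0.00111 / 1.422×10⁻⁸ = 78.01 kN.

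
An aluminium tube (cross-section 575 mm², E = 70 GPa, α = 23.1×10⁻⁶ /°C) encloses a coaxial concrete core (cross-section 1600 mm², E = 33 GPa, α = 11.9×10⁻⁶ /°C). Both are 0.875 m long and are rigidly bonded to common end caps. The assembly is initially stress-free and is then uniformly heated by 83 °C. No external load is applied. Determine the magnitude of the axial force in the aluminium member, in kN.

The aluminium has the larger α, so on heating it would change length more than the concrete if both were free. The rigid plates force a common final length, so the aluminium is put into compression and the concrete into tension, with equal and opposite forces P (no external load).
Compatibility of the two members (thermal + elastic change equal): (α₁ − α₂)ΔT = P·[1/(A₁E₁) + 1/(A₂E₂)].
|α₁ − α₂|·ΔT = 11.2×10⁻⁶ × 83 = 0.0009296.
1/(A₁E₁) + 1/(A₂E₂) = 1/(575×70×10³) + 1/(1600×33×10³) = 4.378×10⁻⁸ N⁻¹.
So P = 0.0009296 / 4.378×10⁻⁸ = 21.23 kN.

P ≈ 21.2 kN (compressive in the aluminium)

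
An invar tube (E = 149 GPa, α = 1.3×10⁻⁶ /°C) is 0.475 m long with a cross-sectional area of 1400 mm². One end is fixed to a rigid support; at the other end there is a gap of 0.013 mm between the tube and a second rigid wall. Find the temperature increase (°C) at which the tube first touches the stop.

Contact occurs when the free expansion equals the gap: αΔT L = 0.013 mm.
ΔT = 0.013 / (1.3×10⁻⁶ × 475) = 21.05 °C.

ΔT ≈ 21.1 °C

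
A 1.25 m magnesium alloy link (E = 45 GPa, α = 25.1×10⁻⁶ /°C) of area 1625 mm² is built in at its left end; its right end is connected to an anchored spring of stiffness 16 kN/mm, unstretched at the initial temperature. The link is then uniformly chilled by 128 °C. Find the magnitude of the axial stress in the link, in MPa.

σ ≈ 31 MPa (tensile)

If the spring were absent the link would shorten by αΔT L = 25.1×10⁻⁶ × 128 × 1250 = 4.016 mm.
With a force P in the spring, the elastic change of the link is PL/(AE) and that of the spring is P/k; compatibility requires their sum to equal δ_free.
P [ L/(AE) + 1/k ] = δ_free → P [ 1250/(1625×45×10³) + 1/(16×10³) ] = 4.016.
P = 4.016 / 7.959×10⁻⁵ = 50460 N.
σ = P/A = 50460/1625 = 31.05 MPa.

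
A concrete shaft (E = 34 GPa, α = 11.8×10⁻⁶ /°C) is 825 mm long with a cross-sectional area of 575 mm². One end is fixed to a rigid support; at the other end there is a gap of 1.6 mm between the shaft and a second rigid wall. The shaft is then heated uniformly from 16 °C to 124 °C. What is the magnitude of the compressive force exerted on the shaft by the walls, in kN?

Free thermal elongation = αΔT L = 11.8×10⁻⁶ × 108 × 825 = 1.051 mm.
Since δ_free = 1.05 mm is less than the 1.6 mm gap, the shaft never touches the wall. No axial force develops.

P ≈ 0 kN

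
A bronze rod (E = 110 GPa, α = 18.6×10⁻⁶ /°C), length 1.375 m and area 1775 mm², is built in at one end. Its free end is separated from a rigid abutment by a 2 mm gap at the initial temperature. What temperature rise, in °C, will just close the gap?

The gap closes when αΔT L = 2 mm, since the rod is still unstressed at that instant.
So ΔT = g/(αL) = 2/(18.6×10⁻⁶ × 1375) = 78.2 °C.

ΔT ≈ 78.2 °C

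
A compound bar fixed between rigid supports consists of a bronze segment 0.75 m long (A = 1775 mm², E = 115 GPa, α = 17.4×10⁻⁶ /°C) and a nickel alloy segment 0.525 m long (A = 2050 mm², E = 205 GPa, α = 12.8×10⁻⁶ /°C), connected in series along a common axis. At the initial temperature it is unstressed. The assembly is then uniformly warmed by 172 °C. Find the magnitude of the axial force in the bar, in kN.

P ≈ 691 kN (compressive)

If the supports were absent, the total length change would be Σ αᵢΔT Lᵢ = 17.4×10⁻⁶×172×750 + 12.8×10⁻⁶×172×525 = 3.4 mm.
The rigid supports impose zero overall length change; the single axial force P common to all segments must satisfy P Σ Lᵢ/(AᵢEᵢ) = δ_free.
Σ Lᵢ/(AᵢEᵢ) = 750/(1775×115×10³) + 525/(2050×205×10³) = 4.923×10⁻⁶ mm/N.
So P = 3.4 / 4.923×10⁻⁶ = 690.7 kN, compressive.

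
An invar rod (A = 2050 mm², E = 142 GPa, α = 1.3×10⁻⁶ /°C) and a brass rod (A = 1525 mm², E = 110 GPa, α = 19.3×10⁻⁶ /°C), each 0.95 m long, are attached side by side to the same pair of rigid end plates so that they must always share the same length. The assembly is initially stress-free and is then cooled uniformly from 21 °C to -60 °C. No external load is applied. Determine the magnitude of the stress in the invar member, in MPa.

Equilibrium of a rigid end plate with no external load gives equal and opposite internal forces ±P in the two members. Since α_{brass} > α_{invar}, cooling drives the brass into tension and the invar into compression.
Setting the final lengths equal and cancelling L: (α₁ − α₂)ΔT = P/(A₁E₁) + P/(A₂E₂).
|α₁ − α₂|·ΔT = 18×10⁻⁶ × 81 = 0.001458.
1/(A₁E₁) + 1/(A₂E₂) = 1/(2050×142×10³) + 1/(1525×110×10³) = 9.396×10⁻⁹ N⁻¹.
So P = 0.001458 / 9.396×10⁻⁹ = 155.2 kN.
σ_{invar} = P/A₁ = 155200/2050 = 75.69 MPa, compressive.

σ ≈ 75.7 MPa (compressive)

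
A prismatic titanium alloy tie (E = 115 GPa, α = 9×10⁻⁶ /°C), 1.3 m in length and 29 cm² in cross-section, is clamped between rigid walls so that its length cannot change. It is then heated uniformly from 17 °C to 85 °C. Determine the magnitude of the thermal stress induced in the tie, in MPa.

σ ≈ 70.4 MPa (compressive)

The supports are rigid, so the total axial strain is zero. The restrained thermal strain is ε = αΔT = 9×10⁻⁶ × 68 = 612×10⁻⁶.
Hence σ = E·αΔT = 115×10³ × 612×10⁻⁶ = 70.38 MPa, compressive.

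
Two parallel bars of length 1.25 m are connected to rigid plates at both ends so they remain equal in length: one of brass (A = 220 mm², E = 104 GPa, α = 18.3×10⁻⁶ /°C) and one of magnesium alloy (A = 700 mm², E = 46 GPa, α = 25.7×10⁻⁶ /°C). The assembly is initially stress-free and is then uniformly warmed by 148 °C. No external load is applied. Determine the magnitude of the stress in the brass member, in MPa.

σ ≈ 66.6 MPa (tensile)

Equilibrium of a rigid end plate with no external load gives equal and opposite internal forces ±P in the two members. Since α_{magnesium alloy} > α_{brass}, heating drives the magnesium alloy into compression and the brass into tension.
Equating the net (thermal + elastic) strains gives |α₁ − α₂|·ΔT = P·[1/(A₁E₁) + 1/(A₂E₂)].
|α₁ − α₂|·ΔT = 7.4×10⁻⁶ × 148 = 0.001095.
1/(A₁E₁) + 1/(A₂E₂) = 1/(220×104×10³) + 1/(700×46×10³) = 7.476×10⁻⁸ N⁻¹.
P = 0.001095 / 7.476×10⁻⁸ = 14650 N = 14.65 kN.
σ_{brass} = P/A₁ = 14650/220 = 66.59 MPa, tensile.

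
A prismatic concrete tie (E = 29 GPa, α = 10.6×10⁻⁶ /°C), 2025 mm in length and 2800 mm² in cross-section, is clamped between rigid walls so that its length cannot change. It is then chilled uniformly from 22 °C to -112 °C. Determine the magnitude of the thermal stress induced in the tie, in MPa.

With length fixed, the mechanical strain must cancel the thermal strain αΔT = 10.6×10⁻⁶ × 134 = 1420.4×10⁻⁶.
The stress required to suppress this strain is σ = Eε = 29×10³ × 1420.4×10⁻⁶ = 41.19 MPa, tensile since the tie is trying to contract.

σ ≈ 41.2 MPa (tensile)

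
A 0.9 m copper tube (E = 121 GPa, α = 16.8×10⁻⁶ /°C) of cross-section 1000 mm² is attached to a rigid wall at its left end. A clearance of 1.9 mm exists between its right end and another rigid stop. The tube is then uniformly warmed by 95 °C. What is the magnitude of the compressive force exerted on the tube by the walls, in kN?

P ≈ 0 kN

If the wall were absent the tube would grow by αΔT L = 16.8×10⁻⁶ × 95 × 900 = 1.436 mm.
Since δ_free = 1.44 mm is less than the 1.9 mm gap, the tube never touches the wall. No axial force develops.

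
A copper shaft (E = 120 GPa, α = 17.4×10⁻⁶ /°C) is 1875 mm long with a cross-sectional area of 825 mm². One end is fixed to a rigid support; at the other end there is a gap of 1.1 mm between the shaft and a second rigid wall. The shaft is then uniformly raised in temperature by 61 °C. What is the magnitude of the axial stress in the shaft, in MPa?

σ ≈ 57 MPa (compressive)

Unrestrained expansion: δ_free = αΔT L = 17.4×10⁻⁶ × 61 × 1875 = 1.99 mm.
After closing the 1.1 mm clearance, 1.99 − 1.1 = 0.8901 mm of expansion remains to be suppressed by the wall.
That suppressed elongation corresponds to σ = E·Δ/L = 120×10³ × 0.8901/1875 = 56.97 MPa.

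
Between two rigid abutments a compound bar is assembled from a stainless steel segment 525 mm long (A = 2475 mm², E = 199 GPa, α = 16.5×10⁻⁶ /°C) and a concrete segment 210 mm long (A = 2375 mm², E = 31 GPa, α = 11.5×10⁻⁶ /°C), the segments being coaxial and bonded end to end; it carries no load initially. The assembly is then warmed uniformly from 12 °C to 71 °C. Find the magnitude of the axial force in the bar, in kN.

Free thermal expansion of the whole bar: Σ αᵢΔT Lᵢ = 16.5×10⁻⁶×59×525 + 11.5×10⁻⁶×59×210 = 0.6536 mm.
Since the ends are fixed, an axial force P builds up, equal in every segment, with P · Σ Lᵢ/(AᵢEᵢ) = δ_free.
The series flexibility is Σ Lᵢ/(AᵢEᵢ) = 525/(2475×199×10³) + 210/(2375×31×10³) = 3.918×10⁻⁶ mm/N.
P = 0.6536 / 3.918×10⁻⁶ = 166800 N = 166.8 kN, compressive.

P ≈ 167 kN (compressive)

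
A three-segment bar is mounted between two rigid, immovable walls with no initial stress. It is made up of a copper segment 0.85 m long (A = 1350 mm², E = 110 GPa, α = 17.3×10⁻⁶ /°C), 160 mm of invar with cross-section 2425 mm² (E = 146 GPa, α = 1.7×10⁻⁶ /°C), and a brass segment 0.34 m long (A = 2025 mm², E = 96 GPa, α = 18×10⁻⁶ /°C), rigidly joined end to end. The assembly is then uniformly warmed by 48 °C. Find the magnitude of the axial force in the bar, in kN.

P ≈ 128 kN (compressive)

If the supports were absent, the total length change would be Σ αᵢΔT Lᵢ = 17.3×10⁻⁶×48×850 + 1.7×10⁻⁶×48×160 + 18×10⁻⁶×48×340 = 1.013 mm.
The walls prevent any net length change, so an axial force P (same in every segment) develops. Compatibility: P · Σ Lᵢ/(AᵢEᵢ) = δ_free.
The series flexibility is Σ Lᵢ/(AᵢEᵢ) = 850/(1350×110×10³) + 160/(2425×146×10³) + 340/(2025×96×10³) = 7.925×10⁻⁶ mm/N.
Hence P = δ_free / Σ(L/AE) = 1.013/7.925×10⁻⁶ = 127.8 kN (compressive).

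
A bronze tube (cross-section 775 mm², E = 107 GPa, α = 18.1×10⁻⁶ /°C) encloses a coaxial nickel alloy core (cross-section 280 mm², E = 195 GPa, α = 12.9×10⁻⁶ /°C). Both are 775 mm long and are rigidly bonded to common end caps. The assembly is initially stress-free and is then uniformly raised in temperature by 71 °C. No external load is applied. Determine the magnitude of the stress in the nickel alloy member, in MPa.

Both members must finish at the same length. With the larger α, the bronze tends to over-expand; the plates restrain it, putting the bronze in compression and the nickel alloy in tension. With no external load the two internal forces are equal and opposite, magnitude P.
Equating the net (thermal + elastic) strains gives |α₁ − α₂|·ΔT = P·[1/(A₁E₁) + 1/(A₂E₂)].
|α₁ − α₂|·ΔT = 5.2×10⁻⁶ × 71 = 0.0003692.
1/(A₁E₁) + 1/(A₂E₂) = 1/(775×107×10³) + 1/(280×195×10³) = 3.037×10⁻⁸ N⁻¹.
So P = 0.0003692 / 3.037×10⁻⁸ = 12.16 kN.
σ_{nickel alloy} = P/A₂ = 12160/280 = 43.41 MPa, tensile.

σ ≈ 43.4 MPa (tensile)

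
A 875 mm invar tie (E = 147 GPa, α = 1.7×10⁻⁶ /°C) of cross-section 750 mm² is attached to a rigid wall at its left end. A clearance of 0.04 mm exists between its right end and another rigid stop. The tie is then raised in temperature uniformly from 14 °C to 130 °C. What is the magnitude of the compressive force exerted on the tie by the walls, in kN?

Unrestrained expansion: δ_free = αΔT L = 1.7×10⁻⁶ × 116 × 875 = 0.1725 mm.
The gap closes (δ_free > 0.04 mm) and the wall then resists a further 0.1725 − 0.04 = 0.1325 mm of expansion.
So σ = E(δ_free − g)/L = 147×10³ × 0.1325/875 = 22.27 MPa.
Force on the wall = σA = 22.27 × 750 mm² = 16.7 kN.

P ≈ 16.7 kN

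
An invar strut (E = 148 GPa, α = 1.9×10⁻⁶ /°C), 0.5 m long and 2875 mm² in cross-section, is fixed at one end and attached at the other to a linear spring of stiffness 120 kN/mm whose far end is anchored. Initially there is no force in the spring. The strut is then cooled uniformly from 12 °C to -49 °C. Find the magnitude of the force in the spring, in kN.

P ≈ 6.09 kN

The unrestrained thermal change is αΔT L = 1.9×10⁻⁶ × 61 × 500 = 0.05795 mm.
With a force P in the spring, the elastic change of the strut is PL/(AE) and that of the spring is P/k; compatibility requires their sum to equal δ_free.
So P = δ_free / [L/(AE) + 1/k] = 0.05795 / [ 500/(2875×148×10³) + 1/(120×10³) ].
P = 0.05795 / 9.508×10⁻⁶ = 6095 N.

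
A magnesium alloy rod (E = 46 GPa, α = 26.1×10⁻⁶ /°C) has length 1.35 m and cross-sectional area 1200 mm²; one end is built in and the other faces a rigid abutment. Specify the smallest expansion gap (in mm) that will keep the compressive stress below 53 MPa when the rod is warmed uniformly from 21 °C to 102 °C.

g ≈ 1.3 mm

With no wall the rod would lengthen by αΔT L = 26.1×10⁻⁶ × 81 × 1350 = 2.854 mm.
At the allowable stress the elastic shortening the wall may impose is σL/E = 53 × 1350 / (46×10³) = 1.555 mm.
The gap must absorb the remainder: g_min = 2.854 − 1.555 = 1.299 mm.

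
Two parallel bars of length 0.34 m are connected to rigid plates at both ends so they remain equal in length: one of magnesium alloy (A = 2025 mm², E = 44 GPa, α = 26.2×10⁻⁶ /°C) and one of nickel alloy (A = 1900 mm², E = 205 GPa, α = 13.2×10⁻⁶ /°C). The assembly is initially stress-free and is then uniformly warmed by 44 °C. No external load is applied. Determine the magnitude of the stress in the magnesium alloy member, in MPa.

Equilibrium of a rigid end plate with no external load gives equal and opposite internal forces ±P in the two members. Since α_{magnesium alloy} > α_{nickel alloy}, heating drives the magnesium alloy into compression and the nickel alloy into tension.
Setting the final lengths equal and cancelling L: (α₁ − α₂)ΔT = P/(A₁E₁) + P/(A₂E₂).
|α₁ − α₂|·ΔT = 13×10⁻⁶ × 44 = 0.000572.
1/(A₁E₁) + 1/(A₂E₂) = 1/(2025×44×10³) + 1/(1900×205×10³) = 1.379×10⁻⁸ N⁻¹.
P = 0.000572 / 1.379×10⁻⁸ = 41480 N = 41.48 kN.
σ_{magnesium alloy} = P/A₁ = 41480/2025 = 20.48 MPa, compressive.

σ ≈ 20.5 MPa (compressive)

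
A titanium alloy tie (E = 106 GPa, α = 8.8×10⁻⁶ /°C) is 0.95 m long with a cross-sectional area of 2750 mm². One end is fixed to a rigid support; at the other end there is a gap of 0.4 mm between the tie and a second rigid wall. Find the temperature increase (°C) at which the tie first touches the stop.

ΔT ≈ 47.8 °C

Contact occurs when the free expansion equals the gap: αΔT L = 0.4 mm.
ΔT = 0.4 / (8.8×10⁻⁶ × 950) = 47.85 °C.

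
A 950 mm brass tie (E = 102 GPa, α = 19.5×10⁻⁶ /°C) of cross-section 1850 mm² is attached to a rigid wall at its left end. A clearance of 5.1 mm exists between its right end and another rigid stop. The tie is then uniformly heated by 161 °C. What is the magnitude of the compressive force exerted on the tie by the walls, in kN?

P ≈ 0 kN

Free thermal elongation = αΔT L = 19.5×10⁻⁶ × 161 × 950 = 2.983 mm.
This is smaller than the 5.1 mm clearance, so the tie expands freely without reaching the stop — the stress is zero.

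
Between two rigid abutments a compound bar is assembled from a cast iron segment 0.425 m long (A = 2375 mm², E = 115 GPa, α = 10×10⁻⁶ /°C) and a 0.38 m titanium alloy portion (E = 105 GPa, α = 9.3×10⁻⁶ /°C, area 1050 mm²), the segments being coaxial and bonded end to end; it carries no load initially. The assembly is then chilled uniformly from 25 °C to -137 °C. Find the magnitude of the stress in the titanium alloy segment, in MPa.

σ ≈ 240 MPa (tensile)

Free thermal contraction of the whole bar: Σ αᵢΔT Lᵢ = 10×10⁻⁶×162×425 + 9.3×10⁻⁶×162×380 = 1.261 mm.
The walls prevent any net length change, so an axial force P (same in every segment) develops. Compatibility: P · Σ Lᵢ/(AᵢEᵢ) = δ_free.
The series flexibility is Σ Lᵢ/(AᵢEᵢ) = 425/(2375×115×10³) + 380/(1050×105×10³) = 5.003×10⁻⁶ mm/N.
Hence P = δ_free / Σ(L/AE) = 1.261/5.003×10⁻⁶ = 252.1 kN (tensile).
σ_{titanium alloy} = P / A = 252100 / 1050 = 240.1 MPa.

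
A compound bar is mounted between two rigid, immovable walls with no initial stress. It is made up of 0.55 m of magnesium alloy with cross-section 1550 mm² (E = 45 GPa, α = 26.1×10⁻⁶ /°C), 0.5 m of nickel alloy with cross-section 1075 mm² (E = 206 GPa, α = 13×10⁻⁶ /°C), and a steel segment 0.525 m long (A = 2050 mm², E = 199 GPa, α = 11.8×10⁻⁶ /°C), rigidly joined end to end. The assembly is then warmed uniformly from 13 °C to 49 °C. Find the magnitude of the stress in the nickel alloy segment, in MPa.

With the walls removed the bar would change length by δ_free = Σ αᵢΔT Lᵢ = 26.1×10⁻⁶×36×550 + 13×10⁻⁶×36×500 + 11.8×10⁻⁶×36×525 = 0.9738 mm.
The rigid supports impose zero overall length change; the single axial force P common to all segments must satisfy P Σ Lᵢ/(AᵢEᵢ) = δ_free.
The series flexibility is Σ Lᵢ/(AᵢEᵢ) = 550/(1550×45×10³) + 500/(1075×206×10³) + 525/(2050×199×10³) = 1.143×10⁻⁵ mm/N.
Hence P = δ_free / Σ(L/AE) = 0.9738/1.143×10⁻⁵ = 85.2 kN (compressive).
σ_{nickel alloy} = P / A = 85200 / 1075 = 79.25 MPa.

σ ≈ 79.3 MPa (compressive)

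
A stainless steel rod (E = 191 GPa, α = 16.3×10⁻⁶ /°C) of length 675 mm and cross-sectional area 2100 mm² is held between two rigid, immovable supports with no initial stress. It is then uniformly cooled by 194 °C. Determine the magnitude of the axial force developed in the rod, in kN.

P ≈ 1270 kN (tensile)

With zero net strain, σ = E·αΔT = 191 GPa × 16.3×10⁻⁶ × 194 = 604 MPa.
Then P = σA = 604 × 2100 mm² = 1268 kN, tensile.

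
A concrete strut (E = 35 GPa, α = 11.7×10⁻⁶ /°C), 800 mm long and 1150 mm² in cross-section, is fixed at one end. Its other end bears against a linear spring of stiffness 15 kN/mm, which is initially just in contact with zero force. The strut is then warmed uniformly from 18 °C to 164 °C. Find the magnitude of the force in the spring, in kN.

If the spring were absent the strut would lengthen by αΔT L = 11.7×10⁻⁶ × 146 × 800 = 1.367 mm.
Let P be the compressive force at the spring. The strut shortens elastically by PL/(AE) and the spring compresses by P/k; together these equal δ_free.
P [ L/(AE) + 1/k ] = δ_free → P [ 800/(1150×35×10³) + 1/(15×10³) ] = 1.367.
P = 1.367 / 8.654×10⁻⁵ = 15790 N.

P ≈ 15.8 kN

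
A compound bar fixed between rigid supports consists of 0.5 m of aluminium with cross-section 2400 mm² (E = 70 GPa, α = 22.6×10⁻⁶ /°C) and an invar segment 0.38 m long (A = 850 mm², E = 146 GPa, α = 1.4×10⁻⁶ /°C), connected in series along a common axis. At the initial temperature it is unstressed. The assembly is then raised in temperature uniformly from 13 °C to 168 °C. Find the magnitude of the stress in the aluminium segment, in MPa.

σ ≈ 127 MPa (compressive)

With the walls removed the bar would change length by δ_free = Σ αᵢΔT Lᵢ = 22.6×10⁻⁶×155×500 + 1.4×10⁻⁶×155×380 = 1.834 mm.
Since the ends are fixed, an axial force P builds up, equal in every segment, with P · Σ Lᵢ/(AᵢEᵢ) = δ_free.
Σ Lᵢ/(AᵢEᵢ) = 500/(2400×70×10³) + 380/(850×146×10³) = 6.038×10⁻⁶ mm/N.
Hence P = δ_free / Σ(L/AE) = 1.834/6.038×10⁻⁶ = 303.7 kN (compressive).
σ_{aluminium} = P / A = 303700 / 2400 = 126.6 MPa.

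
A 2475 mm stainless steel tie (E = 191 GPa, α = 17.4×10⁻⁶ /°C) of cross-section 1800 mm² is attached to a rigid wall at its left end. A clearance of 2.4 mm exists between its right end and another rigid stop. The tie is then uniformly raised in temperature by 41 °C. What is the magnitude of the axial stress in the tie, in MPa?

σ ≈ 0 MPa

Free thermal elongation = αΔT L = 17.4×10⁻⁶ × 41 × 2475 = 1.766 mm.
This is smaller than the 2.4 mm clearance, so the tie expands freely without reaching the stop — the stress is zero.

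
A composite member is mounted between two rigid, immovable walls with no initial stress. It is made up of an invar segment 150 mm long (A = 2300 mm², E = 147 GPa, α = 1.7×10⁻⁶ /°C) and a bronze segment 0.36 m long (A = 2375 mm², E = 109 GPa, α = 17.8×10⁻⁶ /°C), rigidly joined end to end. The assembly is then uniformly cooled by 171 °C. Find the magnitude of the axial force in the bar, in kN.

With the walls removed the bar would change length by δ_free = Σ αᵢΔT Lᵢ = 1.7×10⁻⁶×171×150 + 17.8×10⁻⁶×171×360 = 1.139 mm.
The rigid supports impose zero overall length change; the single axial force P common to all segments must satisfy P Σ Lᵢ/(AᵢEᵢ) = δ_free.
Σ Lᵢ/(AᵢEᵢ) = 150/(2300×147×10³) + 360/(2375×109×10³) = 1.834×10⁻⁶ mm/N.
So P = 1.139 / 1.834×10⁻⁶ = 621.2 kN, tensile.

P ≈ 621 kN (tensile)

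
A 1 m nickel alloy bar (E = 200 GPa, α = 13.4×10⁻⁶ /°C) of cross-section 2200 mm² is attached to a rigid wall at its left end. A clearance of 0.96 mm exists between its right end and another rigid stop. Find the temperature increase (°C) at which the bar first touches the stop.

The gap closes when αΔT L = 0.96 mm, since the bar is still unstressed at that instant.
ΔT = 0.96 / (13.4×10⁻⁶ × 1000) = 71.64 °C.

ΔT ≈ 71.6 °C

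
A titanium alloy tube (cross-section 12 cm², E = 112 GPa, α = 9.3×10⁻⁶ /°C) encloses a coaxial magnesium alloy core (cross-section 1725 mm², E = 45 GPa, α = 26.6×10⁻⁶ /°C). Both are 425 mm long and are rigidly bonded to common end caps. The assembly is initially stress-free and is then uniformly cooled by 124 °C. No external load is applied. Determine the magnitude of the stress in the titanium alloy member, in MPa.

Both members must finish at the same length. With the larger α, the magnesium alloy tends to over-contract; the plates restrain it, putting the magnesium alloy in tension and the titanium alloy in compression. With no external load the two internal forces are equal and opposite, magnitude P.
Setting the final lengths equal and cancelling L: (α₁ − α₂)ΔT = P/(A₁E₁) + P/(A₂E₂).
|α₁ − α₂|·ΔT = 17.3×10⁻⁶ × 124 = 0.002145.
1/(A₁E₁) + 1/(A₂E₂) = 1/(1200×112×10³) + 1/(1725×45×10³) = 2.032×10⁻⁸ N⁻¹.
P = 0.002145 / 2.032×10⁻⁸ = 105600 N = 105.6 kN.
σ_{titanium alloy} = P/A₁ = 105600/1200 = 87.96 MPa, compressive.

σ ≈ 88 MPa (compressive)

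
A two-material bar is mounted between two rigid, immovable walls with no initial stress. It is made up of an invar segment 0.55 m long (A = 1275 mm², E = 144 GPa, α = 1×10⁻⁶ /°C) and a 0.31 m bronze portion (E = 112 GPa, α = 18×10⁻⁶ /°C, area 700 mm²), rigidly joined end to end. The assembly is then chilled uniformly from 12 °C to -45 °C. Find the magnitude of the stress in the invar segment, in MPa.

σ ≈ 39.4 MPa (tensile)

With the walls removed the bar would change length by δ_free = Σ αᵢΔT Lᵢ = 1×10⁻⁶×57×550 + 18×10⁻⁶×57×310 = 0.3494 mm.
The rigid supports impose zero overall length change; the single axial force P common to all segments must satisfy P Σ Lᵢ/(AᵢEᵢ) = δ_free.
Σ Lᵢ/(AᵢEᵢ) = 550/(1275×144×10³) + 310/(700×112×10³) = 6.95×10⁻⁶ mm/N.
P = 0.3494 / 6.95×10⁻⁶ = 50280 N = 50.28 kN, tensile.
σ_{invar} = P / A = 50280 / 1275 = 39.43 MPa.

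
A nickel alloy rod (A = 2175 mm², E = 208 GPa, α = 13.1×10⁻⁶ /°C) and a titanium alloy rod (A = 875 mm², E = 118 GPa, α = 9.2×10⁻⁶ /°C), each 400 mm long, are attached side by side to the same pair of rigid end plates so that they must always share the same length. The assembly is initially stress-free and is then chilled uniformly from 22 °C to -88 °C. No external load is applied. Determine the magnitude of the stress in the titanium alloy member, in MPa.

σ ≈ 41.2 MPa (compressive)

The nickel alloy has the larger α, so on cooling it would change length more than the titanium alloy if both were free. The rigid plates force a common final length, so the nickel alloy is put into tension and the titanium alloy into compression, with equal and opposite forces P (no external load).
Compatibility of the two members (thermal + elastic change equal): (α₁ − α₂)ΔT = P·[1/(A₁E₁) + 1/(A₂E₂)].
|α₁ − α₂|·ΔT = 3.9×10⁻⁶ × 110 = 0.000429.
1/(A₁E₁) + 1/(A₂E₂) = 1/(2175×208×10³) + 1/(875×118×10³) = 1.19×10⁻⁸ N⁻¹.
P = 0.000429 / 1.19×10⁻⁸ = 36060 N = 36.06 kN.
σ_{titanium alloy} = P/A₂ = 36060/875 = 41.22 MPa, compressive.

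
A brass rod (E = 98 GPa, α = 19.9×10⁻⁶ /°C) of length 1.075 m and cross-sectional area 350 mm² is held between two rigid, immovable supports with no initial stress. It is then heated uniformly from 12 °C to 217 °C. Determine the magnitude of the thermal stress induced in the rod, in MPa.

σ ≈ 400 MPa (compressive)

The supports are rigid, so the total axial strain is zero. The restrained thermal strain is ε = αΔT = 19.9×10⁻⁶ × 205 = 4079.5×10⁻⁶.
The stress required to suppress this strain is σ = Eε = 98×10³ × 4079.5×10⁻⁶ = 399.8 MPa, compressive since the rod is trying to expand.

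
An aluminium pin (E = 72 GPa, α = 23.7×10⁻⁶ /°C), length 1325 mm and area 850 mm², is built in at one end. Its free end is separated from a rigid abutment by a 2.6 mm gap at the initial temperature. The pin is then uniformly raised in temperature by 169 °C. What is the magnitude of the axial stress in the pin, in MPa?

σ ≈ 147 MPa (compressive)

If the wall were absent the pin would grow by αΔT L = 23.7×10⁻⁶ × 169 × 1325 = 5.307 mm.
This exceeds the 2.6 mm gap, so the wall pushes back. The portion of expansion that must be recovered elastically is δ_free − gap = 5.307 − 2.6 = 2.707 mm.
That suppressed elongation corresponds to σ = E·Δ/L = 72×10³ × 2.707/1325 = 147.1 MPa.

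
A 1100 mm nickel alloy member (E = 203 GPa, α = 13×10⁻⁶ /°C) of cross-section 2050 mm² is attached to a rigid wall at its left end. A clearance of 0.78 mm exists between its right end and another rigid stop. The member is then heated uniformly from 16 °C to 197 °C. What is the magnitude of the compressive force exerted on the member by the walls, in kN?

P ≈ 684 kN

Unrestrained expansion: δ_free = αΔT L = 13×10⁻⁶ × 181 × 1100 = 2.588 mm.
The gap closes (δ_free > 0.78 mm) and the wall then resists a further 2.588 − 0.78 = 1.808 mm of expansion.
Compatibility: PL/(AE) = 1.808 mm, so σ = P/A = E × (1.808/1100) = 333.7 MPa.
P = σA = 333.7 × 2050 = 684.1 kN.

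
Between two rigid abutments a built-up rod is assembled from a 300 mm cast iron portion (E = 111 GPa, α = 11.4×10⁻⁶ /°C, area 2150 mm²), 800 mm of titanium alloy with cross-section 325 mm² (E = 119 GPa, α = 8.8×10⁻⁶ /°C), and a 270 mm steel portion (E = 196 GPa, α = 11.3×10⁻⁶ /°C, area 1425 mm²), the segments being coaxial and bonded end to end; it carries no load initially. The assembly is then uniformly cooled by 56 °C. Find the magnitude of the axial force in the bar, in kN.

Free thermal contraction of the whole bar: Σ αᵢΔT Lᵢ = 11.4×10⁻⁶×56×300 + 8.8×10⁻⁶×56×800 + 11.3×10⁻⁶×56×270 = 0.7566 mm.
Since the ends are fixed, an axial force P builds up, equal in every segment, with P · Σ Lᵢ/(AᵢEᵢ) = δ_free.
The series flexibility is Σ Lᵢ/(AᵢEᵢ) = 300/(2150×111×10³) + 800/(325×119×10³) + 270/(1425×196×10³) = 2.291×10⁻⁵ mm/N.
So P = 0.7566 / 2.291×10⁻⁵ = 33.03 kN, tensile.

P ≈ 33 kN (tensile)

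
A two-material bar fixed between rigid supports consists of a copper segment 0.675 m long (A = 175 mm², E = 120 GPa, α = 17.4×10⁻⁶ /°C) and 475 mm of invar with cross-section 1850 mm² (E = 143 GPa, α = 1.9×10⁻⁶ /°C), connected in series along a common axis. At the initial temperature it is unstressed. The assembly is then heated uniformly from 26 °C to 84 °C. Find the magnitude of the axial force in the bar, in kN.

Free thermal expansion of the whole bar: Σ αᵢΔT Lᵢ = 17.4×10⁻⁶×58×675 + 1.9×10⁻⁶×58×475 = 0.7336 mm.
The rigid supports impose zero overall length change; the single axial force P common to all segments must satisfy P Σ Lᵢ/(AᵢEᵢ) = δ_free.
Σ Lᵢ/(AᵢEᵢ) = 675/(175×120×10³) + 475/(1850×143×10³) = 3.394×10⁻⁵ mm/N.
P = 0.7336 / 3.394×10⁻⁵ = 21610 N = 21.61 kN, compressive.

P ≈ 21.6 kN (compressive)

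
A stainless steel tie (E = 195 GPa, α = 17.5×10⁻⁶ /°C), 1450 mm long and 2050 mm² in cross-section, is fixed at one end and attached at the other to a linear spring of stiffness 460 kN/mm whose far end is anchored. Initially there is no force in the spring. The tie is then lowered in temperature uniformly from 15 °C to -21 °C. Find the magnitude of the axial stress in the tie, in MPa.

The unrestrained thermal change is αΔT L = 17.5×10⁻⁶ × 36 × 1450 = 0.9135 mm.
With a force P in the spring, the elastic change of the tie is PL/(AE) and that of the spring is P/k; compatibility requires their sum to equal δ_free.
So P = δ_free / [L/(AE) + 1/k] = 0.9135 / [ 1450/(2050×195×10³) + 1/(460×10³) ].
P = 0.9135 / 5.801×10⁻⁶ = 157500 N.
σ = P/A = 157500/2050 = 76.81 MPa.

σ ≈ 76.8 MPa (tensile)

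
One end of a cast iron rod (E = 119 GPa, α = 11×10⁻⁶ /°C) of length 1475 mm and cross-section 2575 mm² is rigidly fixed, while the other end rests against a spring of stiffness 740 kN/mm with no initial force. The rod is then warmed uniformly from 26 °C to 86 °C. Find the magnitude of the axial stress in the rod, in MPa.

If the spring were absent the rod would lengthen by αΔT L = 11×10⁻⁶ × 60 × 1475 = 0.9735 mm.
With a force P in the spring, the elastic change of the rod is PL/(AE) and that of the spring is P/k; compatibility requires their sum to equal δ_free.
So P = δ_free / [L/(AE) + 1/k] = 0.9735 / [ 1475/(2575×119×10³) + 1/(740×10³) ].
P = 0.9735 / 6.165×10⁻⁶ = 157900 N.
σ = P/A = 157900/2575 = 61.32 MPa.

σ ≈ 61.3 MPa (compressive)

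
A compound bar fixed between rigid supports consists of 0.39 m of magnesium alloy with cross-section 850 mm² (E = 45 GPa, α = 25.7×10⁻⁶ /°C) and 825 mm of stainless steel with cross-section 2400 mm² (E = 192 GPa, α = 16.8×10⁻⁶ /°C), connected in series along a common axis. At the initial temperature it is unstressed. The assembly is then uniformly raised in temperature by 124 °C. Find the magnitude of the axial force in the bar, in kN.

If the supports were absent, the total length change would be Σ αᵢΔT Lᵢ = 25.7×10⁻⁶×124×390 + 16.8×10⁻⁶×124×825 = 2.961 mm.
Since the ends are fixed, an axial force P builds up, equal in every segment, with P · Σ Lᵢ/(AᵢEᵢ) = δ_free.
The series flexibility is Σ Lᵢ/(AᵢEᵢ) = 390/(850×45×10³) + 825/(2400×192×10³) = 1.199×10⁻⁵ mm/N.
Hence P = δ_free / Σ(L/AE) = 2.961/1.199×10⁻⁵ = 247.1 kN (compressive).

P ≈ 247 kN (compressive)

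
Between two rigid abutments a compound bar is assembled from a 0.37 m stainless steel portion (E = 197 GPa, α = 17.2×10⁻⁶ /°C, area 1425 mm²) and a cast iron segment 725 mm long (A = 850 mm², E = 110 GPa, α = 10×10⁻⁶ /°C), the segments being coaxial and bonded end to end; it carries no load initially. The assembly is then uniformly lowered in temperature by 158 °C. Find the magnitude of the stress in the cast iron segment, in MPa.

With the walls removed the bar would change length by δ_free = Σ αᵢΔT Lᵢ = 17.2×10⁻⁶×158×370 + 10×10⁻⁶×158×725 = 2.151 mm.
The walls prevent any net length change, so an axial force P (same in every segment) develops. Compatibility: P · Σ Lᵢ/(AᵢEᵢ) = δ_free.
Σ Lᵢ/(AᵢEᵢ) = 370/(1425×197×10³) + 725/(850×110×10³) = 9.072×10⁻⁶ mm/N.
Hence P = δ_free / Σ(L/AE) = 2.151/9.072×10⁻⁶ = 237.1 kN (tensile).
σ_{cast iron} = P / A = 237100 / 850 = 278.9 MPa.

σ ≈ 279 MPa (tensile)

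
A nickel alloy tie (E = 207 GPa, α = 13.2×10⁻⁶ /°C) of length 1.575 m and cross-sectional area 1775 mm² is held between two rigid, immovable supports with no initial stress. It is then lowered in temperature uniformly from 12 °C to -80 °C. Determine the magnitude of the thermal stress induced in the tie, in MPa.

σ ≈ 251 MPa (tensile)

The supports are rigid, so the total axial strain is zero. The restrained thermal strain is ε = αΔT = 13.2×10⁻⁶ × 92 = 1214.4×10⁻⁶.
σ = EαΔT = 207×10³ × 13.2×10⁻⁶ × 92 = 251.4 MPa (tensile; the tie is trying to contract).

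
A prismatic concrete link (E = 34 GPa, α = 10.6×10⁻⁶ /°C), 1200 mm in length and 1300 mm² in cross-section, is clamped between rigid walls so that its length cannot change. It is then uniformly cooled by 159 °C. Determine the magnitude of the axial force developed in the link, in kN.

Full restraint means ε = 0, so the stress is σ = EαΔT = 34×10³ × 10.6×10⁻⁶ × 159 = 57.3 MPa.
Axial force P = σA = 57.3 × 1300 = 74490 N = 74.49 kN, tensile.

P ≈ 74.5 kN (tensile)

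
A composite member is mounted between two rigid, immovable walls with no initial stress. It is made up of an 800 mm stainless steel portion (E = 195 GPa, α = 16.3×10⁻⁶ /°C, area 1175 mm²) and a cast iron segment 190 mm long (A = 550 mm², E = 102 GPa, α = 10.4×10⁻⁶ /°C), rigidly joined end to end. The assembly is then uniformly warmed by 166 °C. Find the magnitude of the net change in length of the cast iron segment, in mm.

Free thermal expansion of the whole bar: Σ αᵢΔT Lᵢ = 16.3×10⁻⁶×166×800 + 10.4×10⁻⁶×166×190 = 2.493 mm.
The walls prevent any net length change, so an axial force P (same in every segment) develops. Compatibility: P · Σ Lᵢ/(AᵢEᵢ) = δ_free.
Σ Lᵢ/(AᵢEᵢ) = 800/(1175×195×10³) + 190/(550×102×10³) = 6.878×10⁻⁶ mm/N.
P = 2.493 / 6.878×10⁻⁶ = 362400 N = 362.4 kN, compressive.
For the cast iron segment, free thermal change = 10.4×10⁻⁶×166×190 = 0.328 mm and elastic change from P = 362400×190/(550×102×10³) = 1.227 mm; these oppose, so the net change is 0.899 mm (segment shortens).

|ΔL| ≈ 0.899 mm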